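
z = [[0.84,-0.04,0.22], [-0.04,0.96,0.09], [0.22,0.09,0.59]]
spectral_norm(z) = 0.99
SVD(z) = [[0.38,-0.79,-0.49], [0.84,0.52,-0.19], [0.4,-0.34,0.85]] @ diag([0.9850492017453455, 0.9615455608428961, 0.4434052374117582]) @ [[0.38, 0.84, 0.40],  [-0.79, 0.52, -0.34],  [-0.49, -0.19, 0.85]]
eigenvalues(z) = [0.44, 0.96, 0.99]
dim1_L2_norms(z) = [0.87, 0.97, 0.64]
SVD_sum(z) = [[0.14, 0.31, 0.15],[0.31, 0.69, 0.33],[0.15, 0.33, 0.16]] + [[0.59, -0.39, 0.26], [-0.39, 0.26, -0.17], [0.26, -0.17, 0.11]] + [[0.11, 0.04, -0.19], [0.04, 0.02, -0.07], [-0.19, -0.07, 0.32]]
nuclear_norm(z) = 2.39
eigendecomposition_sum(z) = [[0.11,0.04,-0.19], [0.04,0.02,-0.07], [-0.19,-0.07,0.32]] + [[0.59, -0.39, 0.26],[-0.39, 0.26, -0.17],[0.26, -0.17, 0.11]] + [[0.14, 0.31, 0.15], [0.31, 0.69, 0.33], [0.15, 0.33, 0.16]]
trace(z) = 2.39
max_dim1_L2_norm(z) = 0.97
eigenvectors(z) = [[-0.49, -0.79, 0.38], [-0.19, 0.52, 0.84], [0.85, -0.34, 0.4]]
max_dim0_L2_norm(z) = 0.97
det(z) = 0.42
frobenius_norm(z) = 1.45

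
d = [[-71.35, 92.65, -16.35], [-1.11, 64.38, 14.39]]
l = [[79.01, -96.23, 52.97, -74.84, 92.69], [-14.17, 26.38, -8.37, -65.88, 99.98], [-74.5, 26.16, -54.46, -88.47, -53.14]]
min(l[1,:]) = -65.88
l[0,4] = 92.69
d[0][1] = 92.65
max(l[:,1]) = 26.38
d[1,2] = 14.39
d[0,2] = -16.35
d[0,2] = -16.35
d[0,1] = 92.65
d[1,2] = 14.39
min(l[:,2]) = -54.46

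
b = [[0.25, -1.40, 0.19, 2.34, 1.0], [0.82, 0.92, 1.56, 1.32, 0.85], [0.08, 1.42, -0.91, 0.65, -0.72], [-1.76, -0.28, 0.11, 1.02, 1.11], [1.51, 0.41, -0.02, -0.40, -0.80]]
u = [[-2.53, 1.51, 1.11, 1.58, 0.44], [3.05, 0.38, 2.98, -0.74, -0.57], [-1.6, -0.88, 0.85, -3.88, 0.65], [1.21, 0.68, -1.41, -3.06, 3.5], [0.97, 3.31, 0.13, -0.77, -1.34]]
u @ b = [[-1.42, 6.25, 1.03, -1.77, -0.64], [1.75, 0.28, -1.61, 9.05, 0.86], [6.76, 3.99, -2.89, -8.57, -7.79], [11.42, -0.78, 2.17, -1.71, -3.39], [2.3, 1.54, 5.17, 6.47, 3.91]]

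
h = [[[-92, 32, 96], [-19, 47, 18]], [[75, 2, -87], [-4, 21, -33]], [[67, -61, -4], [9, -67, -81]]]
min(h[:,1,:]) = -81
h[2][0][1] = -61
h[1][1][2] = -33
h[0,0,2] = 96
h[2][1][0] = 9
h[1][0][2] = -87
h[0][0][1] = 32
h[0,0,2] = 96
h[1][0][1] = 2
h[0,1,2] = 18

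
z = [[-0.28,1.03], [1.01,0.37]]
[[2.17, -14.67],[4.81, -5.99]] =z @[[3.63, -0.65], [3.09, -14.42]]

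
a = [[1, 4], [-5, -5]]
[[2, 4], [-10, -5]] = a@[[2, 0], [0, 1]]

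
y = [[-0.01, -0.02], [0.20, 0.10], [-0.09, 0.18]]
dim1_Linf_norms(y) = [0.02, 0.2, 0.18]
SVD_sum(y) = [[-0.02, -0.01],[0.2, 0.1],[0.00, 0.0]] + [[0.01, -0.01], [0.00, -0.0], [-0.09, 0.18]]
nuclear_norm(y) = 0.43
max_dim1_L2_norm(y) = 0.22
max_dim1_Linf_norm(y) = 0.2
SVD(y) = [[-0.08,0.06],[1.00,0.03],[0.02,-1.0]] @ diag([0.22433450783329228, 0.2016780320094247]) @ [[0.88, 0.47],[0.47, -0.88]]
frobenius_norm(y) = 0.30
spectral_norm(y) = 0.22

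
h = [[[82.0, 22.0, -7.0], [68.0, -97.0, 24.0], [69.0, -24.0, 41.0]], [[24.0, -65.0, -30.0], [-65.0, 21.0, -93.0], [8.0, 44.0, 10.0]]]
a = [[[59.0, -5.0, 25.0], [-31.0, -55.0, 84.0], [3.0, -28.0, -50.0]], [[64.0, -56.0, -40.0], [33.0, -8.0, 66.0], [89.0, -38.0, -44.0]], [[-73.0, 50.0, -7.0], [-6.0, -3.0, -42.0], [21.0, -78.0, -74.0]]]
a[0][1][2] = 84.0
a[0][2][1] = -28.0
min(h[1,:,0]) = -65.0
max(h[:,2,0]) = 69.0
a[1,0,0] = 64.0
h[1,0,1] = -65.0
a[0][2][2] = -50.0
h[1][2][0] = 8.0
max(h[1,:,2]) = 10.0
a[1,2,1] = -38.0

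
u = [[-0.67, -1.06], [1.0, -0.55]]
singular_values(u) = [1.26, 1.13]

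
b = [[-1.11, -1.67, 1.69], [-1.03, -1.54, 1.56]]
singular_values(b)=[3.57, 0.0]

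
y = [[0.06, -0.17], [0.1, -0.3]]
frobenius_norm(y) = 0.36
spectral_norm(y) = 0.36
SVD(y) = [[-0.5,-0.87], [-0.87,0.50]] @ diag([0.36399512689080693, 0.0027472895270380135]) @ [[-0.32, 0.95], [-0.95, -0.32]]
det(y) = -0.00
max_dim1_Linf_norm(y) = 0.3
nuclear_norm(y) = 0.37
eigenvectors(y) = [[0.95, 0.49], [0.31, 0.87]]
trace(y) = -0.24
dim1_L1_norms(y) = [0.23, 0.4]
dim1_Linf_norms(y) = [0.17, 0.3]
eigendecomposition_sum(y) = [[0.01, -0.0], [0.00, -0.00]] + [[0.05, -0.17], [0.10, -0.3]]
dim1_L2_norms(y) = [0.18, 0.32]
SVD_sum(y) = [[0.06, -0.17],[0.10, -0.30]] + [[0.0, 0.00], [-0.0, -0.00]]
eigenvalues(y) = [0.0, -0.24]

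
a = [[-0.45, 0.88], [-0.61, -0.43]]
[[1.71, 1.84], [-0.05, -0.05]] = a @ [[-0.95, -1.02], [1.46, 1.57]]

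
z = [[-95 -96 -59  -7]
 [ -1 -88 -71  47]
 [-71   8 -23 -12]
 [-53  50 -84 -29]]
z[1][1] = -88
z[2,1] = 8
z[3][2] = -84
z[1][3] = 47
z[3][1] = 50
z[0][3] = -7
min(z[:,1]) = -96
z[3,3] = -29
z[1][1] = -88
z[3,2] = -84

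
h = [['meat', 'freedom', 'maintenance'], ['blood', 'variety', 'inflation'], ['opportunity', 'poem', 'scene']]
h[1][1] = 'variety'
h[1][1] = 'variety'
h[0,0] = 'meat'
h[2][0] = 'opportunity'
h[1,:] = ['blood', 'variety', 'inflation']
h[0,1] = 'freedom'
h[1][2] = 'inflation'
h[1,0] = 'blood'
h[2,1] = 'poem'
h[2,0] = 'opportunity'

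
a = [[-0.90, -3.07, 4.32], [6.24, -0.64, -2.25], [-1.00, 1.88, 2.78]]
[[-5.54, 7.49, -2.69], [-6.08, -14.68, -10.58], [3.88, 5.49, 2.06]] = a@[[-0.84, -1.88, -1.77],[1.84, -0.03, 0.79],[-0.15, 1.32, -0.43]]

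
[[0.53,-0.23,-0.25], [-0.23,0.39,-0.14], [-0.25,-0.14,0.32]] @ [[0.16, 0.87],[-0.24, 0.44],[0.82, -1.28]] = [[-0.06, 0.68], [-0.25, 0.15], [0.26, -0.69]]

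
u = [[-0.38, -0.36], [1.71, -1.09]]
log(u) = [[1.22,  -1.22], [5.82,  -1.19]]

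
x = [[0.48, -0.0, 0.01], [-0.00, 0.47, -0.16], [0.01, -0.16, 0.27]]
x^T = [[0.48, -0.0, 0.01],[-0.00, 0.47, -0.16],[0.01, -0.16, 0.27]]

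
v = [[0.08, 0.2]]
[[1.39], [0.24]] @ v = [[0.11,0.28], [0.02,0.05]]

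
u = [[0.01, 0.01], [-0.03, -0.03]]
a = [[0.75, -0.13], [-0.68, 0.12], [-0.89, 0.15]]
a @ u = [[0.01, 0.01], [-0.01, -0.01], [-0.01, -0.01]]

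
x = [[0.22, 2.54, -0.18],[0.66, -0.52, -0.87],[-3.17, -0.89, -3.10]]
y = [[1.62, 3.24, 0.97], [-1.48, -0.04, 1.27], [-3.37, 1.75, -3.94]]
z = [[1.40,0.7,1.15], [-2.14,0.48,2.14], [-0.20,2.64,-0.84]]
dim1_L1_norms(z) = [3.25, 4.76, 3.68]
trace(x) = -3.40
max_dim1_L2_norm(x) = 4.52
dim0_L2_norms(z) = [2.57, 2.77, 2.57]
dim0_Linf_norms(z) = [2.14, 2.64, 2.14]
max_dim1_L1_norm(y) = 9.06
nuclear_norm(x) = 8.20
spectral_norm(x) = 4.57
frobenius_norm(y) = 6.91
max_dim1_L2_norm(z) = 3.06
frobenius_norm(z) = 4.57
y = x + z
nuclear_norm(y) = 11.12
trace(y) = -2.36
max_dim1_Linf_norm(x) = 3.17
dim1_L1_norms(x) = [2.94, 2.05, 7.16]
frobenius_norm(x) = 5.33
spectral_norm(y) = 5.54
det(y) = -38.75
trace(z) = 1.04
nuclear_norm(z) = 7.78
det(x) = 12.79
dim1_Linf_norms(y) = [3.24, 1.48, 3.94]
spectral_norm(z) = 3.07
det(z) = -16.42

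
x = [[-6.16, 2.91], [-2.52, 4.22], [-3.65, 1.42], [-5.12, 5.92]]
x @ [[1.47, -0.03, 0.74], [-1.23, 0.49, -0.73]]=[[-12.63, 1.61, -6.68], [-8.9, 2.14, -4.95], [-7.11, 0.81, -3.74], [-14.81, 3.05, -8.11]]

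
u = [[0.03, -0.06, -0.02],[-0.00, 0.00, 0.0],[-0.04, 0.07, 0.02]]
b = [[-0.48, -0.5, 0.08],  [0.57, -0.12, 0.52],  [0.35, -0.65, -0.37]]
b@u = [[-0.02, 0.03, 0.01], [-0.0, 0.0, -0.0], [0.03, -0.05, -0.01]]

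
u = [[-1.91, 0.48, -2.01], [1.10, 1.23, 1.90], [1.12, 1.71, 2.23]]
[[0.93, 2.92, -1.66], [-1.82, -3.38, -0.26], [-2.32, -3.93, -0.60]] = u @ [[0.57,-2.32,0.09], [-0.32,-1.34,-1.05], [-1.08,0.43,0.49]]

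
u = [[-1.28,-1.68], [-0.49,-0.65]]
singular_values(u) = [2.26, 0.0]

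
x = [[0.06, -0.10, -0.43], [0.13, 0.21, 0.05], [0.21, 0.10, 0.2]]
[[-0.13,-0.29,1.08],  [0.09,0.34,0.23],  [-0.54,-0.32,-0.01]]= x @ [[-3.1, -2.68, 1.98], [2.51, 3.42, 0.42], [-0.71, -0.50, -2.33]]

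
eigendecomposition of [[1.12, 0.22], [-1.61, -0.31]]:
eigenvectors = [[0.57, -0.19], [-0.82, 0.98]]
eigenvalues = [0.8, 0.01]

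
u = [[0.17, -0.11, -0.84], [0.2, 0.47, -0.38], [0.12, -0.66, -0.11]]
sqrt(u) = [[0.74, -0.56, -1.06], [0.18, 0.66, -0.22], [0.26, -0.63, 0.16]]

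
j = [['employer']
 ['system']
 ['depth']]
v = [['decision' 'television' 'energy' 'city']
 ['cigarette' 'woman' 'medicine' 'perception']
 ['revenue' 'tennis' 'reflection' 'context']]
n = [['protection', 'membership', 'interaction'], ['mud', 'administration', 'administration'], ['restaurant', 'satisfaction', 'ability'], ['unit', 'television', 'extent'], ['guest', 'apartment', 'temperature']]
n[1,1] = 'administration'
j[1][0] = 'system'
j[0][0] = 'employer'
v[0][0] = 'decision'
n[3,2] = 'extent'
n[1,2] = 'administration'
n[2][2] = 'ability'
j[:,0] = ['employer', 'system', 'depth']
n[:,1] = ['membership', 'administration', 'satisfaction', 'television', 'apartment']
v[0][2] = 'energy'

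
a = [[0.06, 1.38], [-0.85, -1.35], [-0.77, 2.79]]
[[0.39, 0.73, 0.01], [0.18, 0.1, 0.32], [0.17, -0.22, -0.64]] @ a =[[-0.60, -0.42], [-0.32, 1.01], [0.69, -1.25]]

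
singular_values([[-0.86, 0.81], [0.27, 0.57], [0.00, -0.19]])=[1.21, 0.6]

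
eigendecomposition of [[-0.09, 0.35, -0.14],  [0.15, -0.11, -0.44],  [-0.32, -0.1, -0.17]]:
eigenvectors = [[0.62+0.00j, (0.32+0.46j), 0.32-0.46j], [(0.63+0j), -0.64+0.00j, -0.64-0.00j], [-0.48+0.00j, (-0.27+0.45j), (-0.27-0.45j)]]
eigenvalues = [(0.37+0j), (-0.37+0.21j), (-0.37-0.21j)]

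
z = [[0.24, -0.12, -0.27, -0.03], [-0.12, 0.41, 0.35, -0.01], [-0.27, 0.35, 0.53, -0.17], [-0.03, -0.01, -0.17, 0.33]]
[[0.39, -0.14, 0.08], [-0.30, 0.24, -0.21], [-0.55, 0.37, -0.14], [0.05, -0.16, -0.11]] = z @ [[1.19, -0.53, 0.14],[-0.05, 0.52, -0.56],[-0.38, -0.11, 0.09],[0.06, -0.58, -0.28]]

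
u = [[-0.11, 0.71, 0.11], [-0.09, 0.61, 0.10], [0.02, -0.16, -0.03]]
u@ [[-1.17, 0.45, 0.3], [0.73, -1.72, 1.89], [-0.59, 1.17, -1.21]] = [[0.58, -1.14, 1.18], [0.49, -0.97, 1.0], [-0.12, 0.25, -0.26]]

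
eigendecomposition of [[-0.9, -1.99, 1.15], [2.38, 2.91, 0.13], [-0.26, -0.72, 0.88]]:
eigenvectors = [[0.47-0.41j, 0.47+0.41j, -0.71+0.00j],[-0.73+0.00j, -0.73-0.00j, (0.6+0j)],[0.16-0.24j, (0.16+0.24j), (0.37+0j)]]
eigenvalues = [(1.35+1.39j), (1.35-1.39j), (0.2+0j)]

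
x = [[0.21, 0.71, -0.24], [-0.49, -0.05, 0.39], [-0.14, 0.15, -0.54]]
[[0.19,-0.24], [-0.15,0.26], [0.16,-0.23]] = x@[[0.07, -0.17], [0.16, -0.14], [-0.27, 0.43]]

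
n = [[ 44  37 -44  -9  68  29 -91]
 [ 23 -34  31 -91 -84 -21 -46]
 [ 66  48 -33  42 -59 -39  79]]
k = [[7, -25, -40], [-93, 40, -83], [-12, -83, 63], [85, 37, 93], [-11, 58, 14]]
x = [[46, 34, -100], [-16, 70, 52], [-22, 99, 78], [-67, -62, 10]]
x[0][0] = 46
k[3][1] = 37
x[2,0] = -22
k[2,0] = -12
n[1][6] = -46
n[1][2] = 31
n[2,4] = -59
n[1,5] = -21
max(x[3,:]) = 10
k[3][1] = 37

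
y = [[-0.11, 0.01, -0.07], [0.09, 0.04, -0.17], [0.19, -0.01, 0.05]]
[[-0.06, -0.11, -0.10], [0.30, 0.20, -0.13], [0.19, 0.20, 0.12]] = y@[[1.28, 1.19, 0.38], [-0.81, 2.43, -1.13], [-1.27, 0.03, 0.68]]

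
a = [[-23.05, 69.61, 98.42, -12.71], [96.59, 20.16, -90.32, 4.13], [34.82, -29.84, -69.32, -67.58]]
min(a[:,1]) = -29.84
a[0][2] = 98.42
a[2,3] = -67.58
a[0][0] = -23.05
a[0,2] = 98.42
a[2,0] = 34.82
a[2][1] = -29.84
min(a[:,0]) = -23.05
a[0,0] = -23.05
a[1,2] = -90.32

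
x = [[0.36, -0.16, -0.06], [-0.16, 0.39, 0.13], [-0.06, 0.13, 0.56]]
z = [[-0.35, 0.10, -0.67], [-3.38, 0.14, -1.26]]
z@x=[[-0.1, 0.01, -0.34], [-1.16, 0.43, -0.48]]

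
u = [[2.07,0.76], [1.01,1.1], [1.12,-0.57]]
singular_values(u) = [2.71, 1.15]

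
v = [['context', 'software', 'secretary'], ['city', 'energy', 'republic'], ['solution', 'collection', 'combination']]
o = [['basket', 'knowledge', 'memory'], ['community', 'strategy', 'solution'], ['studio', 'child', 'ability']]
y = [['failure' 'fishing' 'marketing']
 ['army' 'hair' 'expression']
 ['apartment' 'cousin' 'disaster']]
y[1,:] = ['army', 'hair', 'expression']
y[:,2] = ['marketing', 'expression', 'disaster']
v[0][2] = 'secretary'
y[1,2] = 'expression'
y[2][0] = 'apartment'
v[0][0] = 'context'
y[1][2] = 'expression'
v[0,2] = 'secretary'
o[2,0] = 'studio'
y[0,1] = 'fishing'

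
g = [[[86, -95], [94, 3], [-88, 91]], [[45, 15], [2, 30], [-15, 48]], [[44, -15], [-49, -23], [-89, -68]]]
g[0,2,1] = 91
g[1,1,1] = 30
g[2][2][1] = -68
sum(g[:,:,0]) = 30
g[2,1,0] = -49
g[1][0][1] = 15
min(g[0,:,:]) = -95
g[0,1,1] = 3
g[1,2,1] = 48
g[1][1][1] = 30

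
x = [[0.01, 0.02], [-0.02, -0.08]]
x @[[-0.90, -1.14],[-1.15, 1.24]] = [[-0.03, 0.01], [0.11, -0.08]]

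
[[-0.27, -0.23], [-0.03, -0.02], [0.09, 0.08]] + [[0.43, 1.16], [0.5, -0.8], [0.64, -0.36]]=[[0.16,0.93], [0.47,-0.82], [0.73,-0.28]]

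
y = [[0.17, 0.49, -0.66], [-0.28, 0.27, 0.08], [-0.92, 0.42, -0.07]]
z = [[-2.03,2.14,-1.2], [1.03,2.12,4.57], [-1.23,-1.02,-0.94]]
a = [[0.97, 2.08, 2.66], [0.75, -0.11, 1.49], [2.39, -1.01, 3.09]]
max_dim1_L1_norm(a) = 6.49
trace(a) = 3.95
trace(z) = -0.85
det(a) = 2.40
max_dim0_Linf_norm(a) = 3.09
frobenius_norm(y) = 1.37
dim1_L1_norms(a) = [5.71, 2.35, 6.49]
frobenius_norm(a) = 5.61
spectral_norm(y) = 1.09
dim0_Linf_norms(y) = [0.92, 0.49, 0.66]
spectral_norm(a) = 5.07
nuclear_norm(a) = 7.65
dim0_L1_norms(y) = [1.37, 1.18, 0.81]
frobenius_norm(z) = 6.33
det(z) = -17.24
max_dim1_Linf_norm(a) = 3.09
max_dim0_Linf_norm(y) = 0.92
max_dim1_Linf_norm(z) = 4.57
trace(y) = 0.37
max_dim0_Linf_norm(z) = 4.57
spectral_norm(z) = 5.42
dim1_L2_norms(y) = [0.84, 0.4, 1.01]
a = y @ z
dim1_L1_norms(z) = [5.37, 7.72, 3.19]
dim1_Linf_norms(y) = [0.66, 0.28, 0.92]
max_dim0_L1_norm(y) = 1.37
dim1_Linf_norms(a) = [2.66, 1.49, 3.09]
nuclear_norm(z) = 9.54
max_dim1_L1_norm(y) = 1.41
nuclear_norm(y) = 2.07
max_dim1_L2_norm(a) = 4.03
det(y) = -0.14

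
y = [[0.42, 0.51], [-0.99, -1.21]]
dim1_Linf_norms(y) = [0.51, 1.21]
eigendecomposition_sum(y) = [[0.01, 0.00], [-0.01, -0.00]] + [[0.41, 0.51],[-0.98, -1.21]]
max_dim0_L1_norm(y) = 1.72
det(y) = -0.00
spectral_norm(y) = 1.70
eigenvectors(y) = [[0.78, -0.39], [-0.63, 0.92]]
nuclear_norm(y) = 1.70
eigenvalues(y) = [0.0, -0.79]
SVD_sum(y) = [[0.42, 0.51], [-0.99, -1.21]] + [[0.00, -0.00], [0.0, -0.0]]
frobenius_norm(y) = 1.70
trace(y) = -0.79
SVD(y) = [[-0.39, 0.92], [0.92, 0.39]] @ diag([1.697261388137923, 0.0019443086510205739]) @ [[-0.63, -0.77], [0.77, -0.63]]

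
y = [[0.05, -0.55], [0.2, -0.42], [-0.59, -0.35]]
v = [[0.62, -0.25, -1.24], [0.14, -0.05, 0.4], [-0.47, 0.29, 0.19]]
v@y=[[0.71, 0.20], [-0.24, -0.20], [-0.08, 0.07]]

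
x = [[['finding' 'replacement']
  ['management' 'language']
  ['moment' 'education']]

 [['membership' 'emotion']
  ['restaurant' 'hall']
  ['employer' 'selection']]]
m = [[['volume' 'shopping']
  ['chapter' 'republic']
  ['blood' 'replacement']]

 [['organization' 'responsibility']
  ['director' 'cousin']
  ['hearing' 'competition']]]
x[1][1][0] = 'restaurant'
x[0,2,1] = 'education'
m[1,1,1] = 'cousin'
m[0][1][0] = 'chapter'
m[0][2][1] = 'replacement'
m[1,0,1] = 'responsibility'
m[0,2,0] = 'blood'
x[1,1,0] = 'restaurant'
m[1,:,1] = ['responsibility', 'cousin', 'competition']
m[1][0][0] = 'organization'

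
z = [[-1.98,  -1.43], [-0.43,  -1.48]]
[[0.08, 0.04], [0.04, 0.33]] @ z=[[-0.18,-0.17], [-0.22,-0.55]]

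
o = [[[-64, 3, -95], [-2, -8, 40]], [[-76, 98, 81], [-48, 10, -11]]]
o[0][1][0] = -2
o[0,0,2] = -95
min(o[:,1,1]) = -8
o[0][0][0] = -64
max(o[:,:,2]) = 81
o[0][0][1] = 3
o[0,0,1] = 3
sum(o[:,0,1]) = 101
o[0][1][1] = -8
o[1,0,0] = -76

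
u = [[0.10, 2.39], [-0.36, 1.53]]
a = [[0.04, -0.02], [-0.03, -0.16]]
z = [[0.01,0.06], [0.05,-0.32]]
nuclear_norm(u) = 3.20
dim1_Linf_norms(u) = [2.39, 1.53]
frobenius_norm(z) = 0.33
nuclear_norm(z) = 0.35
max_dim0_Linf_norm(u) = 2.39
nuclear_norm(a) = 0.21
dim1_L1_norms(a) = [0.06, 0.19]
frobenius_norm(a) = 0.17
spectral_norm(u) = 2.84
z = a @ u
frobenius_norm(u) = 2.86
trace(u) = 1.63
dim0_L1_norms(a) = [0.07, 0.18]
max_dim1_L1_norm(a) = 0.19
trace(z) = -0.31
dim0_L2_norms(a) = [0.05, 0.16]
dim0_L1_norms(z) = [0.06, 0.38]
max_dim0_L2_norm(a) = 0.16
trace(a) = -0.12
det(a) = -0.01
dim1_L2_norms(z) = [0.06, 0.32]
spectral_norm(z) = 0.33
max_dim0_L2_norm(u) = 2.84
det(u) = 1.01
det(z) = -0.01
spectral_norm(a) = 0.16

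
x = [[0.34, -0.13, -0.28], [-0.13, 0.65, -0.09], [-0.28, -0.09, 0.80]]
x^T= [[0.34, -0.13, -0.28],  [-0.13, 0.65, -0.09],  [-0.28, -0.09, 0.80]]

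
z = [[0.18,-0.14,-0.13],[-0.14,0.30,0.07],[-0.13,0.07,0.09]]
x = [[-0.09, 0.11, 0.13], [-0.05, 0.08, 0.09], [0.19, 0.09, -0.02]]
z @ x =[[-0.03, -0.00, 0.01], [0.01, 0.01, 0.01], [0.03, -0.00, -0.01]]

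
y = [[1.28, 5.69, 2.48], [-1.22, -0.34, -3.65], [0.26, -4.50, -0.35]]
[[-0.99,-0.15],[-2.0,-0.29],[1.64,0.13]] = y@ [[-0.13, -0.17], [-0.42, -0.05], [0.63, 0.14]]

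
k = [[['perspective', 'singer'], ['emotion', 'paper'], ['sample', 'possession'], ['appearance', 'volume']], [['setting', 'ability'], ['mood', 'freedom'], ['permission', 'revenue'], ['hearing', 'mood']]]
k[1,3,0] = 'hearing'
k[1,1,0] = 'mood'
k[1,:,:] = [['setting', 'ability'], ['mood', 'freedom'], ['permission', 'revenue'], ['hearing', 'mood']]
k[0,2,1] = 'possession'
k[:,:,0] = [['perspective', 'emotion', 'sample', 'appearance'], ['setting', 'mood', 'permission', 'hearing']]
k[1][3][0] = 'hearing'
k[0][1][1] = 'paper'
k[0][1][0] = 'emotion'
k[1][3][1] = 'mood'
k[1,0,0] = 'setting'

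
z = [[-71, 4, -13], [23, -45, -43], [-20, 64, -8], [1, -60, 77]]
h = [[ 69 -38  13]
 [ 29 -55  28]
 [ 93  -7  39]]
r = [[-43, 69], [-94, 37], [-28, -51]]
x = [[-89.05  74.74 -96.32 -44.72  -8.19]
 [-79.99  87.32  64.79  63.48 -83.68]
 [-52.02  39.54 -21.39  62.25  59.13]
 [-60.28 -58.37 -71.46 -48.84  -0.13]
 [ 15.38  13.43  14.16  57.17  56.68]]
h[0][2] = 13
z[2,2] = -8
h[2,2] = 39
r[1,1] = 37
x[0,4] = -8.19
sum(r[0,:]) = 26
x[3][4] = -0.13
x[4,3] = 57.17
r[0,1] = 69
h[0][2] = 13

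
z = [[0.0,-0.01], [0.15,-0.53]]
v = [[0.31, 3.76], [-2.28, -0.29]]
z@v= [[0.02,0.00], [1.25,0.72]]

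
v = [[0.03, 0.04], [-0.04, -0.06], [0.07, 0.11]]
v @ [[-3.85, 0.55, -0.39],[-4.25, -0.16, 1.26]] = [[-0.29, 0.01, 0.04], [0.41, -0.01, -0.06], [-0.74, 0.02, 0.11]]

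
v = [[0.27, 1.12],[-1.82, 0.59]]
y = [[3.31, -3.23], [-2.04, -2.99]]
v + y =[[3.58, -2.11], [-3.86, -2.40]]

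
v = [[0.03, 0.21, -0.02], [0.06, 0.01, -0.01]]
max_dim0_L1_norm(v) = 0.22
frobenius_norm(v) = 0.22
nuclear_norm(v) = 0.27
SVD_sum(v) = [[0.04, 0.21, -0.02], [0.0, 0.02, -0.00]] + [[-0.01, 0.00, 0.00], [0.06, -0.01, -0.01]]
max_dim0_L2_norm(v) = 0.21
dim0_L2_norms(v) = [0.07, 0.21, 0.02]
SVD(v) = [[-1.00, -0.1], [-0.10, 1.0]] @ diag([0.2140098966116864, 0.05830749653565387]) @ [[-0.17, -0.98, 0.1], [0.97, -0.18, -0.14]]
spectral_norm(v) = 0.21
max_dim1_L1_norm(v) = 0.26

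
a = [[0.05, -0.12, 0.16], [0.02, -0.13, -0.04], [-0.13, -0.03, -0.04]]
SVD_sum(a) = [[0.08, -0.13, 0.13], [0.03, -0.04, 0.04], [-0.02, 0.04, -0.04]] + [[0.0, 0.00, 0.0], [-0.06, -0.07, -0.04], [-0.06, -0.08, -0.04]] + [[-0.03, 0.01, 0.03],[0.05, -0.02, -0.04],[-0.05, 0.01, 0.04]]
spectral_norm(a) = 0.22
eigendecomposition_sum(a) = [[(0.03+0.07j), (-0.05-0.01j), 0.08-0.01j], [0.01-0.01j, -0.00+0.01j, -0.00-0.02j], [-0.06+0.00j, (0.02-0.04j), (-0.01+0.07j)]] + [[0.03-0.07j, -0.05+0.01j, 0.08+0.01j], [(0.01+0.01j), -0.00-0.01j, -0.00+0.02j], [-0.06-0.00j, (0.02+0.04j), -0.01-0.07j]] + [[(-0+0j), -0.02+0.00j, (-0.01-0j)], [(-0.01+0j), (-0.13+0j), (-0.03-0j)], [(-0+0j), (-0.07+0j), -0.02-0.00j]]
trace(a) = -0.12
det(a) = -0.00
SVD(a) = [[-0.92,0.0,0.39], [-0.29,-0.67,-0.68], [0.27,-0.74,0.62]] @ diag([0.2200466626092061, 0.14852851895515354, 0.10158122529059573]) @ [[-0.39, 0.64, -0.66],[0.56, 0.74, 0.38],[-0.73, 0.22, 0.64]]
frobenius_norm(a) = 0.28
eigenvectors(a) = [[(-0.76+0j),(-0.76-0j),0.17+0.00j], [(0.01+0.16j),0.01-0.16j,0.88+0.00j], [(0.18-0.6j),(0.18+0.6j),(0.45+0j)]]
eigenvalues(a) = [(0.01+0.15j), (0.01-0.15j), (-0.15+0j)]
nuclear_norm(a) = 0.47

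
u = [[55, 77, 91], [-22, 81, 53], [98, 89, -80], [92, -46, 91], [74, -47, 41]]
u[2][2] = -80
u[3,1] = -46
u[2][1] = 89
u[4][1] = -47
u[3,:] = [92, -46, 91]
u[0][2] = 91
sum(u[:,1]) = 154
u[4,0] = 74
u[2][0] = 98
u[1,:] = [-22, 81, 53]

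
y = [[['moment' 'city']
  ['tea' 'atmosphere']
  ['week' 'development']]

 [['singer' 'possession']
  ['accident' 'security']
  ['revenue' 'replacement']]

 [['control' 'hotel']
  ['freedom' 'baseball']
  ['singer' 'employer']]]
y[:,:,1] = [['city', 'atmosphere', 'development'], ['possession', 'security', 'replacement'], ['hotel', 'baseball', 'employer']]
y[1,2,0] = 'revenue'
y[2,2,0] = 'singer'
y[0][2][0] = 'week'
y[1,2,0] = 'revenue'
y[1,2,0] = 'revenue'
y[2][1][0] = 'freedom'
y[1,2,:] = ['revenue', 'replacement']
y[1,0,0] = 'singer'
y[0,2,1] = 'development'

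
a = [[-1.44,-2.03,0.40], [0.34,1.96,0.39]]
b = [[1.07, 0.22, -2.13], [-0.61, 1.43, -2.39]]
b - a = [[2.51, 2.25, -2.53], [-0.95, -0.53, -2.78]]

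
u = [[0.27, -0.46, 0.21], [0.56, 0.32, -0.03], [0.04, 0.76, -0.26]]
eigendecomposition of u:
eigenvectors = [[(-0.37+0.19j), -0.37-0.19j, -0.14+0.00j], [0.41+0.38j, 0.41-0.38j, (0.35+0j)], [0.72+0.00j, (0.72-0j), 0.93+0.00j]]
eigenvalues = [(0.16+0.42j), (0.16-0.42j), (0.02+0j)]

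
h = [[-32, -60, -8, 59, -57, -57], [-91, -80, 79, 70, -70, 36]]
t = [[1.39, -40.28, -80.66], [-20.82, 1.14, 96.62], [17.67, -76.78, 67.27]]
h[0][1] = -60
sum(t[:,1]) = -115.92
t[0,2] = -80.66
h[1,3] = 70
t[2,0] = 17.67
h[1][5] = 36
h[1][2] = 79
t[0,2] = -80.66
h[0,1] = -60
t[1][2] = 96.62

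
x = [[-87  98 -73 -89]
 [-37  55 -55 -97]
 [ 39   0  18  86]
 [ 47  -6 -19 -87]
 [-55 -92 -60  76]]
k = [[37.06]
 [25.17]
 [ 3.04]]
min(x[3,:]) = -87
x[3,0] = 47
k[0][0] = 37.06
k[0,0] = 37.06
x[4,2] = -60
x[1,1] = 55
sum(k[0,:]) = 37.06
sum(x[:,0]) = -93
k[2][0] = 3.04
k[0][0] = 37.06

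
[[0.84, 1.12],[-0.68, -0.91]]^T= [[0.84,-0.68], [1.12,-0.91]]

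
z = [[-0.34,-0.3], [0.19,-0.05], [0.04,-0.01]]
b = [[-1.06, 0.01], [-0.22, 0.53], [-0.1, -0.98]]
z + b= [[-1.4, -0.29],[-0.03, 0.48],[-0.06, -0.99]]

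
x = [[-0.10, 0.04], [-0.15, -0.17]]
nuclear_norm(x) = 0.33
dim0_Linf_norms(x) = [0.15, 0.17]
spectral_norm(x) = 0.23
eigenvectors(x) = [[(-0.21-0.41j), -0.21+0.41j], [0.89+0.00j, (0.89-0j)]]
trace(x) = -0.27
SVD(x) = [[-0.19, -0.98], [-0.98, 0.19]] @ diag([0.23026776424421824, 0.09988371614016531]) @ [[0.72, 0.69], [0.69, -0.72]]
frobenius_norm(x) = 0.25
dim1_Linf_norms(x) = [0.1, 0.17]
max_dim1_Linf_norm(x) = 0.17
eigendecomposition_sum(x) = [[(-0.05+0.07j), (0.02+0.04j)], [-0.07-0.15j, -0.08+0.00j]] + [[-0.05-0.07j, 0.02-0.04j], [(-0.07+0.15j), (-0.08-0j)]]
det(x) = 0.02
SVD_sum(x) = [[-0.03, -0.03], [-0.16, -0.16]] + [[-0.07, 0.07], [0.01, -0.01]]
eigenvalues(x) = [(-0.14+0.07j), (-0.14-0.07j)]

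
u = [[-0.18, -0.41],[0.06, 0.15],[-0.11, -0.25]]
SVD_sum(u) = [[-0.18,-0.41], [0.06,0.15], [-0.11,-0.25]] + [[-0.00, 0.00], [-0.00, 0.00], [-0.00, 0.0]]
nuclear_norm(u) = 0.55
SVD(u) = [[-0.82, -0.23], [0.29, -0.96], [-0.50, -0.18]] @ diag([0.548792648292301, 0.00516034691884736]) @ [[0.40,0.92], [0.92,-0.40]]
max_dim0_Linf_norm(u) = 0.41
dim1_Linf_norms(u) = [0.41, 0.15, 0.25]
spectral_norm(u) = 0.55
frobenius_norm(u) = 0.55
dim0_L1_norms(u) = [0.35, 0.81]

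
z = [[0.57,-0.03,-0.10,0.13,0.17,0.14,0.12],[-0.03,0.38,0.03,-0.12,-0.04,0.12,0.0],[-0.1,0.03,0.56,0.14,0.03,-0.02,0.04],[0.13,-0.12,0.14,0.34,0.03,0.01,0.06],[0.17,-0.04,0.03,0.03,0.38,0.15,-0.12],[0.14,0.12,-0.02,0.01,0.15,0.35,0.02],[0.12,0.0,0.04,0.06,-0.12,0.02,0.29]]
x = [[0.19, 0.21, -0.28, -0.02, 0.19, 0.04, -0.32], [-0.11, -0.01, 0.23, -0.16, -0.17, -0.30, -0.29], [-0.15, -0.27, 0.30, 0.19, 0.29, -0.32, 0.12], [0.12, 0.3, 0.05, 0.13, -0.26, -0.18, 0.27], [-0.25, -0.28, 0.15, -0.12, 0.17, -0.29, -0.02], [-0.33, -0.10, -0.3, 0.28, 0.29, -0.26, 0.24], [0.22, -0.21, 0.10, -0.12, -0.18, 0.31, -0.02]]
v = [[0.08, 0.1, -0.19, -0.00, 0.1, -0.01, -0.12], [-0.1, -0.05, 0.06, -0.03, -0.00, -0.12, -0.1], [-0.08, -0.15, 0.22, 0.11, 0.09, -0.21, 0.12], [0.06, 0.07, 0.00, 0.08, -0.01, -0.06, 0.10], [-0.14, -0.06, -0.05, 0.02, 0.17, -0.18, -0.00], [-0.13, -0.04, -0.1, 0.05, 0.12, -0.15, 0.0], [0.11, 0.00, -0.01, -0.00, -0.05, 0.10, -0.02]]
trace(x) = 0.50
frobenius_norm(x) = 1.53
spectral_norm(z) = 0.81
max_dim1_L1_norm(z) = 1.26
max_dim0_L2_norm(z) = 0.64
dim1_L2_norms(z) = [0.64, 0.42, 0.59, 0.41, 0.46, 0.42, 0.34]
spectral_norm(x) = 1.00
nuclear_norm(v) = 1.39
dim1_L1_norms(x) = [1.25, 1.27, 1.64, 1.31, 1.28, 1.8, 1.16]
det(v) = -0.00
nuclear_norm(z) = 2.87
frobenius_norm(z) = 1.27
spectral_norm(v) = 0.52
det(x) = -0.00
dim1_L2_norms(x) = [0.55, 0.54, 0.65, 0.54, 0.54, 0.7, 0.5]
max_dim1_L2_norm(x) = 0.7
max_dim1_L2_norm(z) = 0.64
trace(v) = 0.33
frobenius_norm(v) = 0.70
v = z @ x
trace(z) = 2.87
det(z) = 0.00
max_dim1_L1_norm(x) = 1.8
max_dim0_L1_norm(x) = 1.7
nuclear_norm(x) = 3.45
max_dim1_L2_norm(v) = 0.39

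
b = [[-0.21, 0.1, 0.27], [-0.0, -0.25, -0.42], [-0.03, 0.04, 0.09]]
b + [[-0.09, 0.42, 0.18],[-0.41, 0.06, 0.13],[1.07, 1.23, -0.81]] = [[-0.30, 0.52, 0.45], [-0.41, -0.19, -0.29], [1.04, 1.27, -0.72]]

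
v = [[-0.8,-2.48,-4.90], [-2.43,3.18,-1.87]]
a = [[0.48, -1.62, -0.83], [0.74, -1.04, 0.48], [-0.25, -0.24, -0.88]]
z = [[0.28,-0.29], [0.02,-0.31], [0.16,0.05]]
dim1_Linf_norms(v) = [4.9, 3.18]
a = z @ v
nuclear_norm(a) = 3.44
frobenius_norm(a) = 2.51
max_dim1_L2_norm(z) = 0.4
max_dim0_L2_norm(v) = 5.24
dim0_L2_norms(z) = [0.32, 0.43]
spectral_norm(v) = 5.63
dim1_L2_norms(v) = [5.55, 4.42]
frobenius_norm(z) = 0.54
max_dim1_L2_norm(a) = 1.88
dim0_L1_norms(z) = [0.46, 0.65]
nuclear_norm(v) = 9.95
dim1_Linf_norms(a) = [1.62, 1.04, 0.88]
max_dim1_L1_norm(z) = 0.57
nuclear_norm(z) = 0.72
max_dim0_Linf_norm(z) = 0.31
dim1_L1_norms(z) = [0.57, 0.33, 0.21]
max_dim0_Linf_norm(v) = 4.9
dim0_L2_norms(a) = [0.92, 1.94, 1.3]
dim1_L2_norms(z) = [0.4, 0.31, 0.17]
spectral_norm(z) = 0.48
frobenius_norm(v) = 7.09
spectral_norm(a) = 2.16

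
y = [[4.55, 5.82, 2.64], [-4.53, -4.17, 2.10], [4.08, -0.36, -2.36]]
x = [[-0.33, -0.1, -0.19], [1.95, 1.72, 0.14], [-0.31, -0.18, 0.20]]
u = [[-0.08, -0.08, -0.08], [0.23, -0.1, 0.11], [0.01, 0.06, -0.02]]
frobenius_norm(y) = 11.23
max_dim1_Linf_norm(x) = 1.95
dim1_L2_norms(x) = [0.39, 2.6, 0.41]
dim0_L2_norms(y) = [7.61, 7.17, 4.12]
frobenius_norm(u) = 0.31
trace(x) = 1.59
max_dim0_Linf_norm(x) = 1.95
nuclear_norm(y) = 16.62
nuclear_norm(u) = 0.45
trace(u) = -0.20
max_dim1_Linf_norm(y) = 5.82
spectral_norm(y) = 9.93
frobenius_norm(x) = 2.67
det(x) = -0.11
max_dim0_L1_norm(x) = 2.59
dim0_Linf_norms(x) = [1.95, 1.72, 0.2]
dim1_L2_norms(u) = [0.14, 0.27, 0.06]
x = u @ y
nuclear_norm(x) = 3.08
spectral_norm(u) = 0.29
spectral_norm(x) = 2.65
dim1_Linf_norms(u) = [0.08, 0.23, 0.06]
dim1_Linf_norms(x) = [0.33, 1.95, 0.31]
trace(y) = -1.98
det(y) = 85.08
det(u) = -0.00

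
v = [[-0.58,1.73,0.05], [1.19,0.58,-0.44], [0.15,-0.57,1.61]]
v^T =[[-0.58, 1.19, 0.15], [1.73, 0.58, -0.57], [0.05, -0.44, 1.61]]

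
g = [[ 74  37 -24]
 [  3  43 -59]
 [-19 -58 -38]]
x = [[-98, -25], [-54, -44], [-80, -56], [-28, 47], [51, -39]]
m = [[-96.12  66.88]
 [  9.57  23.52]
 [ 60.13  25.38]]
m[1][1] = 23.52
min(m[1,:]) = 9.57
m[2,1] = 25.38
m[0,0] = -96.12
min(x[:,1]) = -56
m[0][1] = 66.88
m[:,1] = [66.88, 23.52, 25.38]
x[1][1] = -44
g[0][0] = 74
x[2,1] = -56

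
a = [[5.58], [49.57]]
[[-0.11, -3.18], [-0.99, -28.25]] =a @ [[-0.02, -0.57]]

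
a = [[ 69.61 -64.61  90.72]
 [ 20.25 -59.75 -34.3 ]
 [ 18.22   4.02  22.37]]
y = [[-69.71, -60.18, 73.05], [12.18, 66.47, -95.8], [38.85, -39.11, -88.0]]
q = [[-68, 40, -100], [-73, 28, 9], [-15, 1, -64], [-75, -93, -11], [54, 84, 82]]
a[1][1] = -59.75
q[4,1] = 84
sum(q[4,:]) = 220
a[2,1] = 4.02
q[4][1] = 84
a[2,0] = 18.22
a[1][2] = -34.3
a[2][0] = 18.22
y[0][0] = -69.71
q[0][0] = -68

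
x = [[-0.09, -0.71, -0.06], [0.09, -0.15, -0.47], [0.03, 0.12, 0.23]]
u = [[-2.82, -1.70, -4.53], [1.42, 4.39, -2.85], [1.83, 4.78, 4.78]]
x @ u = [[-0.86, -3.25, 2.14], [-1.33, -3.06, -2.23], [0.51, 1.58, 0.62]]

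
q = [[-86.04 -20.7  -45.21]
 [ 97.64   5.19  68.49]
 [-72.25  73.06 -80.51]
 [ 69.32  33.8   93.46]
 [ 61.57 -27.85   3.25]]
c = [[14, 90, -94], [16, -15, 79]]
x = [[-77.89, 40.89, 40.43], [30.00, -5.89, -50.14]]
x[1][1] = -5.89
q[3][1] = 33.8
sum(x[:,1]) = 35.0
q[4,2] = 3.25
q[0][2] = -45.21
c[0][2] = -94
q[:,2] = [-45.21, 68.49, -80.51, 93.46, 3.25]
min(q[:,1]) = -27.85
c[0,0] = 14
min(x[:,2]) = -50.14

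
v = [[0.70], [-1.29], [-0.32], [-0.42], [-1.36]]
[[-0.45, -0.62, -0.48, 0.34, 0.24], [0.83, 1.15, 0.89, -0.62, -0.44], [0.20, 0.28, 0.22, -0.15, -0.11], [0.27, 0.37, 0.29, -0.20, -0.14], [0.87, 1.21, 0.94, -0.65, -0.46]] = v @[[-0.64, -0.89, -0.69, 0.48, 0.34]]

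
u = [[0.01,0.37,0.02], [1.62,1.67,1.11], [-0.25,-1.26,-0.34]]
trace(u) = 1.34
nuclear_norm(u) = 3.57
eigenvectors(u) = [[0.22+0.00j, -0.35+0.16j, (-0.35-0.16j)], [(0.73+0j), (-0.22-0.2j), (-0.22+0.2j)], [(-0.64+0j), 0.87+0.00j, (0.87-0j)]]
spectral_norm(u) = 2.84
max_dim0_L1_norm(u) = 3.3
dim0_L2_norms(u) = [1.64, 2.12, 1.16]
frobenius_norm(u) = 2.92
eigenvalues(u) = [(1.18+0j), (0.08+0.24j), (0.08-0.24j)]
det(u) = 0.08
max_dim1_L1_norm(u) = 4.4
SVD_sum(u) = [[0.16,0.21,0.11], [1.41,1.87,1.03], [-0.66,-0.87,-0.48]] + [[-0.16,0.16,-0.06], [0.21,-0.2,0.08], [0.4,-0.39,0.15]] + [[0.02, 0.0, -0.03],[0.0, 0.00, -0.00],[0.01, 0.00, -0.01]]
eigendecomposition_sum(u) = [[(0.61-0j),(0.5+0j),0.37+0.00j], [(2.02-0j),(1.66+0j),1.23+0.00j], [-1.77+0.00j,-1.45-0.00j,(-1.08+0j)]] + [[-0.30+0.16j,  -0.06-0.04j,  (-0.18+0.01j)], [(-0.2-0.16j),  0.01-0.06j,  -0.06-0.12j], [0.76-0.04j,  (0.1+0.13j),  (0.37+0.14j)]] + [[-0.30-0.16j,(-0.06+0.04j),(-0.18-0.01j)], [-0.20+0.16j,(0.01+0.06j),-0.06+0.12j], [(0.76+0.04j),(0.1-0.13j),0.37-0.14j]]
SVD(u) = [[-0.10, 0.34, 0.94], [-0.90, -0.43, 0.06], [0.42, -0.84, 0.35]] @ diag([2.839893978110342, 0.6942468553355557, 0.03903199904309027]) @ [[-0.55, -0.73, -0.4], [-0.69, 0.67, -0.26], [0.46, 0.13, -0.88]]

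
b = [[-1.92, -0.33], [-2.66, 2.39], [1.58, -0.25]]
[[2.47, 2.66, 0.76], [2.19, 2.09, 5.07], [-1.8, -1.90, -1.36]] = b @ [[-1.21, -1.29, -0.64],[-0.43, -0.56, 1.41]]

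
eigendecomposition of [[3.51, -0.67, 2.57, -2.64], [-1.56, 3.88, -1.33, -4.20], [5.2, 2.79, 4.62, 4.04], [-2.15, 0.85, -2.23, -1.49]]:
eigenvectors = [[(-0.68+0j), (0.57+0.05j), 0.57-0.05j, (0.61+0j)], [0.14+0.00j, 0.12-0.20j, (0.12+0.2j), (-0.64+0j)], [-0.64+0.00j, -0.74+0.00j, (-0.74-0j), (-0.43+0j)], [0.34+0.00j, (0.05-0.26j), (0.05+0.26j), -0.19+0.00j]]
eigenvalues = [(7.39+0j), (-0.05+1.8j), (-0.05-1.8j), (3.23+0j)]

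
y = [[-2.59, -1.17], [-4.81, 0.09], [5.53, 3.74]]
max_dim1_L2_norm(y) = 6.68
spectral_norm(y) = 8.38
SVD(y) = [[-0.34, 0.03], [-0.52, -0.84], [0.78, -0.55]] @ diag([8.384010917054516, 2.3447944350647663]) @ [[0.92, 0.39], [0.39, -0.92]]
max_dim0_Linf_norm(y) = 5.53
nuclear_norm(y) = 10.73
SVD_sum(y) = [[-2.62, -1.11],[-4.05, -1.71],[6.03, 2.56]] + [[0.03, -0.06], [-0.76, 1.8], [-0.5, 1.18]]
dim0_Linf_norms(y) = [5.53, 3.74]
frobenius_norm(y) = 8.71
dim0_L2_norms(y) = [7.77, 3.92]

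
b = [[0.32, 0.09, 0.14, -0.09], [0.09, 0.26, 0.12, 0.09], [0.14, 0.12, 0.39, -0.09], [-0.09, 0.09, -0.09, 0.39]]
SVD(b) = [[-0.55, 0.06, -0.77, 0.32], [-0.28, 0.58, -0.07, -0.76], [-0.68, 0.18, 0.63, 0.32], [0.4, 0.79, -0.03, 0.46]] @ diag([0.604467207728987, 0.4288441832417553, 0.20997764905101238, 0.11671095997824546]) @ [[-0.55, -0.28, -0.68, 0.4], [0.06, 0.58, 0.18, 0.79], [-0.77, -0.07, 0.63, -0.03], [0.32, -0.76, 0.32, 0.46]]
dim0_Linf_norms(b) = [0.32, 0.26, 0.39, 0.39]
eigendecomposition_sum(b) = [[0.18,0.09,0.23,-0.13], [0.09,0.05,0.11,-0.07], [0.23,0.11,0.28,-0.16], [-0.13,-0.07,-0.16,0.1]] + [[0.01, -0.03, 0.01, 0.02],[-0.03, 0.07, -0.03, -0.04],[0.01, -0.03, 0.01, 0.02],[0.02, -0.04, 0.02, 0.02]] + [[0.12, 0.01, -0.1, 0.01], [0.01, 0.0, -0.01, 0.0], [-0.10, -0.01, 0.08, -0.00], [0.01, 0.00, -0.0, 0.00]] + [[0.0, 0.01, 0.00, 0.02], [0.01, 0.15, 0.05, 0.20], [0.0, 0.05, 0.01, 0.06], [0.02, 0.20, 0.06, 0.27]]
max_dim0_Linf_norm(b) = 0.39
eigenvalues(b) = [0.6, 0.12, 0.21, 0.43]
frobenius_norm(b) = 0.78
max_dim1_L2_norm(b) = 0.44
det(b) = 0.01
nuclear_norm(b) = 1.36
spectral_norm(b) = 0.60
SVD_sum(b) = [[0.18, 0.09, 0.23, -0.13],[0.09, 0.05, 0.11, -0.07],[0.23, 0.11, 0.28, -0.16],[-0.13, -0.07, -0.16, 0.1]] + [[0.00, 0.01, 0.0, 0.02], [0.01, 0.15, 0.05, 0.2], [0.0, 0.05, 0.01, 0.06], [0.02, 0.2, 0.06, 0.27]] + [[0.12,0.01,-0.1,0.01], [0.01,0.0,-0.01,0.00], [-0.10,-0.01,0.08,-0.00], [0.01,0.00,-0.0,0.00]] + [[0.01, -0.03, 0.01, 0.02],[-0.03, 0.07, -0.03, -0.04],[0.01, -0.03, 0.01, 0.02],[0.02, -0.04, 0.02, 0.02]]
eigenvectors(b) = [[-0.55, -0.32, 0.77, 0.06], [-0.28, 0.76, 0.07, 0.58], [-0.68, -0.32, -0.63, 0.18], [0.40, -0.46, 0.03, 0.79]]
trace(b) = 1.36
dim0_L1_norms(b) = [0.64, 0.56, 0.74, 0.66]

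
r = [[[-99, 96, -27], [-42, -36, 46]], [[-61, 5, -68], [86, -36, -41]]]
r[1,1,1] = -36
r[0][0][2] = -27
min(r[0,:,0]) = -99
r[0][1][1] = -36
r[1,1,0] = 86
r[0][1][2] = 46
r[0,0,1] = 96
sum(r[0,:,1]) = 60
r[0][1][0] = -42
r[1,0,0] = -61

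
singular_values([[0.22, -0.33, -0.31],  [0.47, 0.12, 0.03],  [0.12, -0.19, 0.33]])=[0.55, 0.47, 0.36]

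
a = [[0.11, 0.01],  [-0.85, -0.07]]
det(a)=0.001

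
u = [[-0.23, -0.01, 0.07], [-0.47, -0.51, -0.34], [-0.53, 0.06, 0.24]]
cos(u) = [[0.99, -0.01, -0.00], [-0.26, 0.88, -0.03], [0.02, 0.01, 1.00]]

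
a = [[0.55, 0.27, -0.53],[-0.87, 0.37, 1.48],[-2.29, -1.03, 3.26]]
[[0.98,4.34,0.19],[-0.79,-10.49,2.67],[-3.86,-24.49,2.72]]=a @ [[1.52, 1.81, 2.92],[0.84, 0.38, 1.12],[0.15, -6.12, 3.24]]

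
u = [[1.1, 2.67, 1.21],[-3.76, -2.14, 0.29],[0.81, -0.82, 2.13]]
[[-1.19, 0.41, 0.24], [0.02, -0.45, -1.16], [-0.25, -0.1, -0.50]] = u@[[0.18, 0.04, 0.22],[-0.37, 0.14, 0.12],[-0.33, -0.01, -0.27]]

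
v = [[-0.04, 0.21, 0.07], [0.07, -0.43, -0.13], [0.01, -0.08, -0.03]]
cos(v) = [[0.99, 0.05, 0.02], [0.02, 0.9, -0.03], [0.0, -0.02, 0.99]]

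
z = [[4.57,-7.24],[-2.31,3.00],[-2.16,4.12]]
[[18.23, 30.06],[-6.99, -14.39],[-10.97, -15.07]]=z@[[-1.35, 4.63], [-3.37, -1.23]]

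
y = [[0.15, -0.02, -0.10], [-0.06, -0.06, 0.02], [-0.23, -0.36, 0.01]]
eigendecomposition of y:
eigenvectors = [[0.82,-0.37,0.48], [-0.21,-0.07,-0.26], [-0.53,-0.93,0.84]]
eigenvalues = [0.22, -0.11, -0.01]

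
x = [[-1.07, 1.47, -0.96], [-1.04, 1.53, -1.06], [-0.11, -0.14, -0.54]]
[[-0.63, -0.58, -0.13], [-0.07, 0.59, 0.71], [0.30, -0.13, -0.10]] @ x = [[1.29, -1.8, 1.29], [-0.62, 0.7, -0.94], [-0.17, 0.26, -0.1]]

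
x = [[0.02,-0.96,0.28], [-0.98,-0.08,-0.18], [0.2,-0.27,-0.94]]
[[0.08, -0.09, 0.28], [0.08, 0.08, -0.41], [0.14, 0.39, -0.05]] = x @[[-0.05, -0.00, 0.40], [-0.12, -0.03, -0.23], [-0.13, -0.41, 0.20]]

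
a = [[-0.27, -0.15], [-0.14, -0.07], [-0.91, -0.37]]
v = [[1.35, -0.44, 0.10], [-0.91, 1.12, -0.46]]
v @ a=[[-0.39, -0.21], [0.51, 0.23]]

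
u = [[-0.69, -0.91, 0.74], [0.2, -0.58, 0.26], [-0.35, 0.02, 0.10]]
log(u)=[[(0.12-0.29j), -4.72+0.49j, 0.79+0.85j], [(2-0.5j), (-2.22+0.84j), -2.56+1.46j], [0.81-0.89j, -3.55+1.49j, (-3.84+2.59j)]]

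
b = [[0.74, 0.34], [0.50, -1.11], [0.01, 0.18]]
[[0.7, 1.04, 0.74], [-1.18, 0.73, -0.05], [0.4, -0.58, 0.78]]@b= [[1.05, -0.78], [-0.51, -1.22], [0.01, 0.92]]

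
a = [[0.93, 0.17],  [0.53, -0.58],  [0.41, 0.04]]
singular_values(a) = [1.15, 0.59]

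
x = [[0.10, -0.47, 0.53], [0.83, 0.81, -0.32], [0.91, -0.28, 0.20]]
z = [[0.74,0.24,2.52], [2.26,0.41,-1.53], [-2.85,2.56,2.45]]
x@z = [[-2.50, 1.19, 2.27], [3.36, -0.29, 0.07], [-0.53, 0.62, 3.21]]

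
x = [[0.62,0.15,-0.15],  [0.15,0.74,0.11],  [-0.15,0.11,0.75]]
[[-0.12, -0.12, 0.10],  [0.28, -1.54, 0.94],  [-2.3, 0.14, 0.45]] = x@[[-1.32,0.51,-0.03], [1.16,-2.28,1.22], [-3.5,0.62,0.41]]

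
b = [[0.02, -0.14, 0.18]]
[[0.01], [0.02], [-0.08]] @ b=[[0.00, -0.0, 0.00], [0.0, -0.0, 0.0], [-0.0, 0.01, -0.01]]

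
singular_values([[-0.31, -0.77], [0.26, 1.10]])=[1.4, 0.1]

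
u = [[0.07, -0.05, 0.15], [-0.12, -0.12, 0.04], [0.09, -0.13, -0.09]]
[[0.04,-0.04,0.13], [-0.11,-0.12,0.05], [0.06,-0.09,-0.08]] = u @ [[0.77,  0.13,  -0.07], [0.13,  0.83,  -0.02], [-0.07,  -0.02,  0.89]]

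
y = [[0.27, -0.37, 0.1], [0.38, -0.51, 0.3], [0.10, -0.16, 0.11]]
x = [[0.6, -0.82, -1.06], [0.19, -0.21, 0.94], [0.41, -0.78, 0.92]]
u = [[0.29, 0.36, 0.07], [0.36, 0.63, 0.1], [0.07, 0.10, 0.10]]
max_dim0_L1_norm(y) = 1.04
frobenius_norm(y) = 0.87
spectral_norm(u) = 0.88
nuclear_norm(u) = 1.02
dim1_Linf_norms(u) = [0.36, 0.63, 0.1]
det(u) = 0.00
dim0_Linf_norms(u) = [0.36, 0.63, 0.1]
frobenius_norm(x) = 2.18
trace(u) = 1.02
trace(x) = 1.31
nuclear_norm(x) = 3.15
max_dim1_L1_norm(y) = 1.19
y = u @ x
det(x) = 0.22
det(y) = 0.00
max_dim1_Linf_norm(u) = 0.63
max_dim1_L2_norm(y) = 0.7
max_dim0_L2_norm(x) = 1.69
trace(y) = -0.13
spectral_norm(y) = 0.87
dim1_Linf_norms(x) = [1.06, 0.94, 0.92]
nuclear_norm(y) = 0.98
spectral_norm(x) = 1.69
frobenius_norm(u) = 0.88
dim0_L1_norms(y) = [0.75, 1.04, 0.51]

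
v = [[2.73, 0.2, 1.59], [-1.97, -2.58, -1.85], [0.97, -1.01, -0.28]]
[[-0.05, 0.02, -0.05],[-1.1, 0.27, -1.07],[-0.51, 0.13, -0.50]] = v@ [[-0.04,0.01,-0.04],[0.47,-0.12,0.46],[-0.02,0.01,-0.02]]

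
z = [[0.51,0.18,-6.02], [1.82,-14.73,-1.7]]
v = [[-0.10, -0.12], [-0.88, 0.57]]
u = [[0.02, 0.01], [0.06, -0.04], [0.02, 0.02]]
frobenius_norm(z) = 16.12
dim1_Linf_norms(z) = [6.02, 14.73]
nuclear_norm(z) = 20.96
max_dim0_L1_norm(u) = 0.1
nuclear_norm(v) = 1.20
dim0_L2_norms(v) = [0.89, 0.58]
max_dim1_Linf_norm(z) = 14.73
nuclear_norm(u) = 0.11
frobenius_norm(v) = 1.06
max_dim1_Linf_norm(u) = 0.06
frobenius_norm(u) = 0.08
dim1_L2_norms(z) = [6.04, 14.94]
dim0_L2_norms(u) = [0.07, 0.05]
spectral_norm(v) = 1.05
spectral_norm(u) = 0.07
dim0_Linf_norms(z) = [1.82, 14.73, 6.02]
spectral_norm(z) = 14.95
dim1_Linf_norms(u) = [0.02, 0.06, 0.02]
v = z @ u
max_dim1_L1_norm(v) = 1.45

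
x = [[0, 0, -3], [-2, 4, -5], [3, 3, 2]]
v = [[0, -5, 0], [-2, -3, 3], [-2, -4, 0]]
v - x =[[0, -5, 3], [0, -7, 8], [-5, -7, -2]]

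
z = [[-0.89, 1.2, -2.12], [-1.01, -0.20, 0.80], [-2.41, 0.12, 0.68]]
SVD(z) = [[-0.32, 0.93, -0.19],[-0.37, -0.31, -0.88],[-0.87, -0.22, 0.44]] @ diag([2.79938964979432, 2.6220063434202996, 0.0005689359794875453]) @ [[0.99,-0.15,-0.07], [0.0,0.44,-0.90], [-0.17,-0.89,-0.43]]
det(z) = -0.00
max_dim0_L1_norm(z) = 4.31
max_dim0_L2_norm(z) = 2.76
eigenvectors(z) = [[0.78, 0.39, -0.17],[0.14, -0.48, -0.89],[0.61, -0.79, -0.43]]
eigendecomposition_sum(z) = [[-1.5,  0.91,  -1.29], [-0.26,  0.16,  -0.23], [-1.18,  0.71,  -1.01]] + [[0.61, 0.29, -0.83], [-0.75, -0.36, 1.03], [-1.23, -0.60, 1.69]] + [[0.0, 0.0, -0.0], [0.0, 0.00, -0.00], [0.0, 0.0, -0.00]]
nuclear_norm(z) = 5.42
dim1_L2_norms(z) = [2.59, 1.3, 2.51]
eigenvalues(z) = [-2.35, 1.94, 0.0]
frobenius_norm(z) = 3.84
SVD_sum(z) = [[-0.9, 0.14, 0.06], [-1.01, 0.15, 0.07], [-2.41, 0.37, 0.17]] + [[0.01, 1.06, -2.18], [-0.0, -0.35, 0.73], [-0.00, -0.25, 0.51]] + [[0.0, 0.0, 0.00], [0.00, 0.0, 0.0], [-0.0, -0.00, -0.00]]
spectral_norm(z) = 2.80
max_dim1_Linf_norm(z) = 2.41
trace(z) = -0.41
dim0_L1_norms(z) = [4.31, 1.52, 3.6]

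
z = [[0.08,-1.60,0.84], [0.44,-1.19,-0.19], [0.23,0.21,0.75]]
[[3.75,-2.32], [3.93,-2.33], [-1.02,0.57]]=z @ [[1.04,-0.57], [-2.77,1.67], [-0.91,0.47]]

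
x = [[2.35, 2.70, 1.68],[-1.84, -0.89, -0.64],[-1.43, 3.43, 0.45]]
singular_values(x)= [4.88, 3.23, 0.24]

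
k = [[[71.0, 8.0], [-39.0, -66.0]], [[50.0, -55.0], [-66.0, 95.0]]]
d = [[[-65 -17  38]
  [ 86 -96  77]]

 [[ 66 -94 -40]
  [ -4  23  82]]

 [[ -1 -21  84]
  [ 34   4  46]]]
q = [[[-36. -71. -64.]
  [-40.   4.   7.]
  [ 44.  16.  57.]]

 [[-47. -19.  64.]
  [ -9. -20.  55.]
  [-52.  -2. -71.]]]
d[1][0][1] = -94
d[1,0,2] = -40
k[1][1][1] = 95.0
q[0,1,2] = 7.0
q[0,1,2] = 7.0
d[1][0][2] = -40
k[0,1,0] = -39.0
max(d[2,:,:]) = 84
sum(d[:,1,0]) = 116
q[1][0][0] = -47.0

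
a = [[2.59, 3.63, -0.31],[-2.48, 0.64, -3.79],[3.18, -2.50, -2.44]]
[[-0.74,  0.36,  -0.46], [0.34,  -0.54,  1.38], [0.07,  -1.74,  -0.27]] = a@[[-0.11, -0.15, -0.23], [-0.13, 0.23, 0.02], [-0.04, 0.28, -0.21]]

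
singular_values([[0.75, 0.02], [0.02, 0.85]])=[0.85, 0.75]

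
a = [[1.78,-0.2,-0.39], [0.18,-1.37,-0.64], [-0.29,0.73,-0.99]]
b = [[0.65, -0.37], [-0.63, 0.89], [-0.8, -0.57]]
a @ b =[[1.60, -0.61],  [1.49, -0.92],  [0.14, 1.32]]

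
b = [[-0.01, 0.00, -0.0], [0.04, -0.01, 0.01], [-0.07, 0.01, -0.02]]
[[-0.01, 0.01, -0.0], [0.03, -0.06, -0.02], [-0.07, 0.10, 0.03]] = b @ [[0.62,-1.4,0.16], [1.17,0.35,0.21], [2.16,0.31,-2.09]]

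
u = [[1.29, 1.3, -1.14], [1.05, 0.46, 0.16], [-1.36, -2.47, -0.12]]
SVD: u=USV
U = [[-0.56,  0.82,  -0.1],  [-0.27,  -0.07,  0.96],  [0.78,  0.56,  0.27]]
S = [3.51, 1.1, 0.66]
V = [[-0.59, -0.79, 0.14],[0.2, -0.32, -0.93],[0.78, -0.52, 0.35]]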